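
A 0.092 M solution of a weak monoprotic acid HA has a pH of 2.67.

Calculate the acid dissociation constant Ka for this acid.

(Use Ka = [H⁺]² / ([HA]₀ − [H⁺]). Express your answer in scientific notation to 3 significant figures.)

[H⁺] = 10^(−pH) = 10^(−2.67) = 2.138e-03 M. For HA ⇌ H⁺ + A⁻, Ka = [H⁺][A⁻]/[HA] = [H⁺]² / ([HA]₀ − [H⁺]) = (2.138e-03)² / (0.092 − 2.138e-03) = 5.09e-05.

K_a = 5.09e-05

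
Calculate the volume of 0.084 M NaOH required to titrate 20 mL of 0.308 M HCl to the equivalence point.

At equivalence: moles acid = moles base. moles HCl = 0.308 × 20/1000 = 0.00616 mol. V_base = moles / 0.084 × 1000 = 73.3 mL.

V_{base} = 73.3 mL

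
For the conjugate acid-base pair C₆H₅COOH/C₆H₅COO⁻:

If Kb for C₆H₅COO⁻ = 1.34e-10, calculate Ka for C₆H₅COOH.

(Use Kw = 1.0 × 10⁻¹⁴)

For a conjugate pair Ka × Kb = Kw, so Ka = Kw/Kb = 1.0 × 10⁻¹⁴ / 1.34e-10 = 7.46e-05.

K_a = 7.46e-05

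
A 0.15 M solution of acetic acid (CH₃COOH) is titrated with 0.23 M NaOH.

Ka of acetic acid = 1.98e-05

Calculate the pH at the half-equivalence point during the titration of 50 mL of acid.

At half-equivalence [HA] = [A⁻], so Henderson-Hasselbalch gives pH = pKa = -log(1.98e-05) = 4.70.

pH = pKa = 4.70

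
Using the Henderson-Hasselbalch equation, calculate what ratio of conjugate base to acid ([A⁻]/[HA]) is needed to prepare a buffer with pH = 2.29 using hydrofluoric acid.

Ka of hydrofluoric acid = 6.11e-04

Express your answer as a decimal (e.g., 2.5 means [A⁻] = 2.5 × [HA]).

pKa = -log(6.11e-04) = 3.2140. pH = pKa + log([A⁻]/[HA]), so log([A⁻]/[HA]) = pH − pKa = 2.29 − 3.2140 = -0.9240. [A⁻]/[HA] = 10^(-0.9240) = 0.119

[A⁻]/[HA] = 0.119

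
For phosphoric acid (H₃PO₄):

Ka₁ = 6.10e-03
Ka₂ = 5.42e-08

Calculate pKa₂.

pKa₂ = -log(Ka₂) = -log(5.42e-08) = 7.27.

pK_{a2} = 7.27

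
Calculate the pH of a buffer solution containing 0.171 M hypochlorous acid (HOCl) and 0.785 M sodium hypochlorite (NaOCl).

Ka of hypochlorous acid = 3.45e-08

pKa = -log(3.45e-08) = 7.46. pH = pKa + log([A⁻]/[HA]) = 7.46 + log(0.785/0.171)

pH = 8.12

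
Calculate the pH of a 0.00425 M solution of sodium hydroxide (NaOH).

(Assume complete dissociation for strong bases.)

[OH⁻] = 0.00425 M for strong base. pOH = -log[OH⁻] = 2.37, pH = 14 - pOH

pH = 11.63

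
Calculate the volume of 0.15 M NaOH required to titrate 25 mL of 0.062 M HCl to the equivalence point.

At equivalence: moles acid = moles base. moles HCl = 0.062 × 25/1000 = 0.00155 mol. V_base = moles / 0.15 × 1000 = 10.3 mL.

V_{base} = 10.3 mL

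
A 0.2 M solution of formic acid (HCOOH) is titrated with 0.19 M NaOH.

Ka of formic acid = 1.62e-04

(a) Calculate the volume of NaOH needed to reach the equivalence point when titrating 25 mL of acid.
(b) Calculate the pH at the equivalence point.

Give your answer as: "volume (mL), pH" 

moles acid = 0.2 × 25/1000 = 0.005 mol; V_base = moles/0.19 × 1000 = 26.3 mL. At equivalence only the conjugate base is present: [A⁻] = 0.005/0.051 = 9.7436e-02 M. Kb = Kw/Ka = 6.17e-11; [OH⁻] = √(Kb × [A⁻]) = 2.4525e-06; pOH = 5.61; pH = 14 - pOH = 8.39.

V = 26.3 mL, pH = 8.39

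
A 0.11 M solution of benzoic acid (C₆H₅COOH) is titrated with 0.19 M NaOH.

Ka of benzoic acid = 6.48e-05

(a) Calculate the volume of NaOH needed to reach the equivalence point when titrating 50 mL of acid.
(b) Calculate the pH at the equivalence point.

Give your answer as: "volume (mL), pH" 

moles acid = 0.11 × 50/1000 = 0.0055 mol; V_base = moles/0.19 × 1000 = 28.9 mL. At equivalence only the conjugate base is present: [A⁻] = 0.0055/0.079 = 6.9667e-02 M. Kb = Kw/Ka = 1.54e-10; [OH⁻] = √(Kb × [A⁻]) = 3.2789e-06; pOH = 5.48; pH = 14 - pOH = 8.52.

V = 28.9 mL, pH = 8.52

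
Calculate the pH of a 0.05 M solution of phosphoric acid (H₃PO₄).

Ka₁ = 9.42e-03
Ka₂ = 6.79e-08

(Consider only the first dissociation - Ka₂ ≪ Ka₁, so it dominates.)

First dissociation dominates. From Ka₁ = [H⁺][HA⁻]/[H₂A], x² + Ka₁·x − Ka₁·C = 0 with C = 0.05 M and Ka₁ = 9.42e-03. Solving: [H⁺] = (−Ka₁ + √(Ka₁² + 4·Ka₁·C)) / 2 = 1.7498e-02 M. pH = -log(1.7498e-02) = 1.76.

pH = 1.76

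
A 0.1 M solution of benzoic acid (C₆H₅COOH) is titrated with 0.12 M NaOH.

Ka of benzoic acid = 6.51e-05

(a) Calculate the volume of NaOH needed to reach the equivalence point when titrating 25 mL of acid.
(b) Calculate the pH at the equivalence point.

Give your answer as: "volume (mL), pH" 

moles acid = 0.1 × 25/1000 = 0.0025 mol; V_base = moles/0.12 × 1000 = 20.8 mL. At equivalence only the conjugate base is present: [A⁻] = 0.0025/0.046 = 5.4545e-02 M. Kb = Kw/Ka = 1.54e-10; [OH⁻] = √(Kb × [A⁻]) = 2.8946e-06; pOH = 5.54; pH = 14 - pOH = 8.46.

V = 20.8 mL, pH = 8.46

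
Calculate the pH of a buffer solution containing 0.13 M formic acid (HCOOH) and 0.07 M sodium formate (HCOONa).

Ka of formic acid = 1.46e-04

pKa = -log(1.46e-04) = 3.84. pH = pKa + log([A⁻]/[HA]) = 3.84 + log(0.07/0.13)

pH = 3.57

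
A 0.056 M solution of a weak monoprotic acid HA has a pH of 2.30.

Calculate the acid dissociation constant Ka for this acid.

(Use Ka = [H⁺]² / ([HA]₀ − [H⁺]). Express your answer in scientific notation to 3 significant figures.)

[H⁺] = 10^(−pH) = 10^(−2.30) = 5.012e-03 M. For HA ⇌ H⁺ + A⁻, Ka = [H⁺][A⁻]/[HA] = [H⁺]² / ([HA]₀ − [H⁺]) = (5.012e-03)² / (0.056 − 5.012e-03) = 4.93e-04.

K_a = 4.93e-04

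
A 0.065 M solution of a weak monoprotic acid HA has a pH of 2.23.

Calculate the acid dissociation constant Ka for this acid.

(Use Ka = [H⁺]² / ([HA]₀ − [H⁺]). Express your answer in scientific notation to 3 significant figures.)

[H⁺] = 10^(−pH) = 10^(−2.23) = 5.888e-03 M. For HA ⇌ H⁺ + A⁻, Ka = [H⁺][A⁻]/[HA] = [H⁺]² / ([HA]₀ − [H⁺]) = (5.888e-03)² / (0.065 − 5.888e-03) = 5.87e-04.

K_a = 5.87e-04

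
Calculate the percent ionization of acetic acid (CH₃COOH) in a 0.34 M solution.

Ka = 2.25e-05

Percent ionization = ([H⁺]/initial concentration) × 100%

Using Ka equilibrium: x² + Ka×x - Ka×C = 0. Solving: [H⁺] = 2.7546e-03. Percent = (2.7546e-03/0.34) × 100

Percent ionization = 0.81%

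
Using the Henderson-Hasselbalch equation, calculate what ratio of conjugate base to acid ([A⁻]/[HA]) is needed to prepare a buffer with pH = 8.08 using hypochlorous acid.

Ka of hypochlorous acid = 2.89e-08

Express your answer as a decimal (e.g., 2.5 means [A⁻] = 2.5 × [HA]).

pKa = -log(2.89e-08) = 7.5391. pH = pKa + log([A⁻]/[HA]), so log([A⁻]/[HA]) = pH − pKa = 8.08 − 7.5391 = 0.5409. [A⁻]/[HA] = 10^(0.5409) = 3.47

[A⁻]/[HA] = 3.47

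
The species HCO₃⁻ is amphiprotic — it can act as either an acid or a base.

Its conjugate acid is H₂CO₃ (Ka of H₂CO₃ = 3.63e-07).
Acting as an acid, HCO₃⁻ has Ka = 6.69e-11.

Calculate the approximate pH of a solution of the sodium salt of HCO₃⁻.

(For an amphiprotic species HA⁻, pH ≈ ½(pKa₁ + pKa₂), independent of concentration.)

pKa₁ = -log(3.63e-07) = 6.44; pKa₂ = -log(6.69e-11) = 10.17. For an amphiprotic species, pH ≈ ½(pKa₁ + pKa₂) = ½(6.44 + 10.17) = 8.31.

pH = 8.31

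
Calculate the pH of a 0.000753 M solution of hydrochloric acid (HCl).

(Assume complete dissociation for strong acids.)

[H⁺] = 0.000753 M for strong acid. pH = -log[H⁺] = -log(0.000753)

pH = 3.12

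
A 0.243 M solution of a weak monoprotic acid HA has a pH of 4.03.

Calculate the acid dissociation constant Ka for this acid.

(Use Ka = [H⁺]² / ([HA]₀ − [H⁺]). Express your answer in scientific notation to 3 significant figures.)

[H⁺] = 10^(−pH) = 10^(−4.03) = 9.333e-05 M. For HA ⇌ H⁺ + A⁻, Ka = [H⁺][A⁻]/[HA] = [H⁺]² / ([HA]₀ − [H⁺]) = (9.333e-05)² / (0.243 − 9.333e-05) = 3.59e-08.

K_a = 3.59e-08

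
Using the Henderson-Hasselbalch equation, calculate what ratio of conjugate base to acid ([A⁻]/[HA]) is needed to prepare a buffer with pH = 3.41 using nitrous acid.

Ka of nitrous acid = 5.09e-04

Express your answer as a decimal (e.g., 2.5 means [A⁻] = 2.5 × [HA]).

pKa = -log(5.09e-04) = 3.2933. pH = pKa + log([A⁻]/[HA]), so log([A⁻]/[HA]) = pH − pKa = 3.41 − 3.2933 = 0.1167. [A⁻]/[HA] = 10^(0.1167) = 1.31

[A⁻]/[HA] = 1.31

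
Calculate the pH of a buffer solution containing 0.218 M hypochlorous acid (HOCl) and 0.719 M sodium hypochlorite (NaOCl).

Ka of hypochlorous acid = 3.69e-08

pKa = -log(3.69e-08) = 7.43. pH = pKa + log([A⁻]/[HA]) = 7.43 + log(0.719/0.218)

pH = 7.95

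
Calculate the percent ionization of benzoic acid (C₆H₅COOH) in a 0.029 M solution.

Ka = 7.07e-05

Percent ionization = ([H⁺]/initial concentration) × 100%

Using Ka equilibrium: x² + Ka×x - Ka×C = 0. Solving: [H⁺] = 1.3970e-03. Percent = (1.3970e-03/0.029) × 100

Percent ionization = 4.82%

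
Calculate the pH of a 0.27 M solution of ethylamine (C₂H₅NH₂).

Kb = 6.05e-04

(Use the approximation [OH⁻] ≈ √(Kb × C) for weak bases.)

[OH⁻] = √(Kb × C) = √(6.05e-04 × 0.27) = 1.2781e-02. pOH = 1.89, pH = 14 - pOH

pH = 12.11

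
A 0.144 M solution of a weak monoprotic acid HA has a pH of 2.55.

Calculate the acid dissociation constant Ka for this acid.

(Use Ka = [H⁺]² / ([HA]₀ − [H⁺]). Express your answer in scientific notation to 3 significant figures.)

[H⁺] = 10^(−pH) = 10^(−2.55) = 2.818e-03 M. For HA ⇌ H⁺ + A⁻, Ka = [H⁺][A⁻]/[HA] = [H⁺]² / ([HA]₀ − [H⁺]) = (2.818e-03)² / (0.144 − 2.818e-03) = 5.63e-05.

K_a = 5.63e-05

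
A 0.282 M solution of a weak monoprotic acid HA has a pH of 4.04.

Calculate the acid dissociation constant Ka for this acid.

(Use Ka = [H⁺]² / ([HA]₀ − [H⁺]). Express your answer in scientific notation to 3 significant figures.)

[H⁺] = 10^(−pH) = 10^(−4.04) = 9.120e-05 M. For HA ⇌ H⁺ + A⁻, Ka = [H⁺][A⁻]/[HA] = [H⁺]² / ([HA]₀ − [H⁺]) = (9.120e-05)² / (0.282 − 9.120e-05) = 2.95e-08.

K_a = 2.95e-08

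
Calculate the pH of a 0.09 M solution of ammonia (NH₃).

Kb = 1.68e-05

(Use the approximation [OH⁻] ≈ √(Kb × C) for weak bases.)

[OH⁻] = √(Kb × C) = √(1.68e-05 × 0.09) = 1.2296e-03. pOH = 2.91, pH = 14 - pOH

pH = 11.09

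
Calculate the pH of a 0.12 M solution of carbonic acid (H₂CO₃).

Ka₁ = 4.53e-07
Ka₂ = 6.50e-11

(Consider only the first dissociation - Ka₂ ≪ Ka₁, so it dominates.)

First dissociation dominates. From Ka₁ = [H⁺][HA⁻]/[H₂A], x² + Ka₁·x − Ka₁·C = 0 with C = 0.12 M and Ka₁ = 4.53e-07. Solving: [H⁺] = (−Ka₁ + √(Ka₁² + 4·Ka₁·C)) / 2 = 2.3293e-04 M. pH = -log(2.3293e-04) = 3.63.

pH = 3.63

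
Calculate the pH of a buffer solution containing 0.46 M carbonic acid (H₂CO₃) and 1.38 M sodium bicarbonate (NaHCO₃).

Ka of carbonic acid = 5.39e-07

pKa = -log(5.39e-07) = 6.27. pH = pKa + log([A⁻]/[HA]) = 6.27 + log(1.38/0.46)

pH = 6.75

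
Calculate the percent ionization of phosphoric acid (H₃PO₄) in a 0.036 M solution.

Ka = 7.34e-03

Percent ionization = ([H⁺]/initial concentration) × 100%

Using Ka equilibrium: x² + Ka×x - Ka×C = 0. Solving: [H⁺] = 1.2995e-02. Percent = (1.2995e-02/0.036) × 100

Percent ionization = 36.1%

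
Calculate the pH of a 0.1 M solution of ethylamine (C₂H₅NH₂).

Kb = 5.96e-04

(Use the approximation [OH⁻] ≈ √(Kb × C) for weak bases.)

[OH⁻] = √(Kb × C) = √(5.96e-04 × 0.1) = 7.7201e-03. pOH = 2.11, pH = 14 - pOH

pH = 11.89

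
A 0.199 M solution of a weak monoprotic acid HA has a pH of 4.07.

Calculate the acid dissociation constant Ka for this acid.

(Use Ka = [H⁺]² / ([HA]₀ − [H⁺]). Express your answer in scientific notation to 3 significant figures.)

[H⁺] = 10^(−pH) = 10^(−4.07) = 8.511e-05 M. For HA ⇌ H⁺ + A⁻, Ka = [H⁺][A⁻]/[HA] = [H⁺]² / ([HA]₀ − [H⁺]) = (8.511e-05)² / (0.199 − 8.511e-05) = 3.64e-08.

K_a = 3.64e-08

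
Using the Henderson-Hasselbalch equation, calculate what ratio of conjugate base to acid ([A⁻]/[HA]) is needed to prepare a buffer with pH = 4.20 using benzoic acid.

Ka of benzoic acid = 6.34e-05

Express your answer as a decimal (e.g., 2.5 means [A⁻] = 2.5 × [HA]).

pKa = -log(6.34e-05) = 4.1979. pH = pKa + log([A⁻]/[HA]), so log([A⁻]/[HA]) = pH − pKa = 4.20 − 4.1979 = 0.0021. [A⁻]/[HA] = 10^(0.0021) = 1.00

[A⁻]/[HA] = 1.00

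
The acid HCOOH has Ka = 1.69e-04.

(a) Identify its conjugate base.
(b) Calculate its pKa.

(a) The conjugate base is formed by removing one H⁺ from HCOOH, giving HCOO⁻. (b) pKa = -log(Ka) = -log(1.69e-04) = 3.77.

Conjugate base: HCOO⁻; pK_a = 3.77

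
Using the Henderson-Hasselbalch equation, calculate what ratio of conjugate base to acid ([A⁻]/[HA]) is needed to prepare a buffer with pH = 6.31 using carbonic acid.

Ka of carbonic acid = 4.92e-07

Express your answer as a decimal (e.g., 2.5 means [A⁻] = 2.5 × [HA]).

pKa = -log(4.92e-07) = 6.3080. pH = pKa + log([A⁻]/[HA]), so log([A⁻]/[HA]) = pH − pKa = 6.31 − 6.3080 = 0.0020. [A⁻]/[HA] = 10^(0.0020) = 1.00

[A⁻]/[HA] = 1.00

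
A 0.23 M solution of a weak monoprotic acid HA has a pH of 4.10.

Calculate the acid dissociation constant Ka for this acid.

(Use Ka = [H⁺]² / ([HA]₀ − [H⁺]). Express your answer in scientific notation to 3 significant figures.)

[H⁺] = 10^(−pH) = 10^(−4.10) = 7.943e-05 M. For HA ⇌ H⁺ + A⁻, Ka = [H⁺][A⁻]/[HA] = [H⁺]² / ([HA]₀ − [H⁺]) = (7.943e-05)² / (0.23 − 7.943e-05) = 2.74e-08.

K_a = 2.74e-08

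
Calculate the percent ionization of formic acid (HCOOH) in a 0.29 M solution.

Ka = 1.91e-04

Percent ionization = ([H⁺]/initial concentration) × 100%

Using Ka equilibrium: x² + Ka×x - Ka×C = 0. Solving: [H⁺] = 7.3476e-03. Percent = (7.3476e-03/0.29) × 100

Percent ionization = 2.53%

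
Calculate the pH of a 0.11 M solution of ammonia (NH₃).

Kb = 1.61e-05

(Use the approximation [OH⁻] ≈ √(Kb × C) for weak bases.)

[OH⁻] = √(Kb × C) = √(1.61e-05 × 0.11) = 1.3308e-03. pOH = 2.88, pH = 14 - pOH

pH = 11.12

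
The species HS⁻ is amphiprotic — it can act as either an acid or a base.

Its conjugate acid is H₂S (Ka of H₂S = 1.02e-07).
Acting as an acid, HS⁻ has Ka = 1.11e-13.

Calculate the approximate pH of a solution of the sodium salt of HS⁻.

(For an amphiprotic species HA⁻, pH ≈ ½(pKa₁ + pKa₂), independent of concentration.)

pKa₁ = -log(1.02e-07) = 6.99; pKa₂ = -log(1.11e-13) = 12.95. For an amphiprotic species, pH ≈ ½(pKa₁ + pKa₂) = ½(6.99 + 12.95) = 9.97.

pH = 9.97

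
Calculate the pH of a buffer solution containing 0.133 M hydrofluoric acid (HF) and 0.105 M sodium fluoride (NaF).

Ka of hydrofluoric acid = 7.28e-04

pKa = -log(7.28e-04) = 3.14. pH = pKa + log([A⁻]/[HA]) = 3.14 + log(0.105/0.133)

pH = 3.04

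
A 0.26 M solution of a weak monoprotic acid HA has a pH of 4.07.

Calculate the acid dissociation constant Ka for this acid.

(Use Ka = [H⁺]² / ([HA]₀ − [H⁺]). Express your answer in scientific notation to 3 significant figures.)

[H⁺] = 10^(−pH) = 10^(−4.07) = 8.511e-05 M. For HA ⇌ H⁺ + A⁻, Ka = [H⁺][A⁻]/[HA] = [H⁺]² / ([HA]₀ − [H⁺]) = (8.511e-05)² / (0.26 − 8.511e-05) = 2.79e-08.

K_a = 2.79e-08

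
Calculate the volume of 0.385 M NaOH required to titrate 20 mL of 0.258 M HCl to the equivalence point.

At equivalence: moles acid = moles base. moles HCl = 0.258 × 20/1000 = 0.00516 mol. V_base = moles / 0.385 × 1000 = 13.4 mL.

V_{base} = 13.4 mL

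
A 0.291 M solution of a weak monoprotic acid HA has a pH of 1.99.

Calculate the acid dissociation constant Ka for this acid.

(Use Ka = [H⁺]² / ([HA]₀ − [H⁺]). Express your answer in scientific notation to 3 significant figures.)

[H⁺] = 10^(−pH) = 10^(−1.99) = 1.023e-02 M. For HA ⇌ H⁺ + A⁻, Ka = [H⁺][A⁻]/[HA] = [H⁺]² / ([HA]₀ − [H⁺]) = (1.023e-02)² / (0.291 − 1.023e-02) = 3.73e-04.

K_a = 3.73e-04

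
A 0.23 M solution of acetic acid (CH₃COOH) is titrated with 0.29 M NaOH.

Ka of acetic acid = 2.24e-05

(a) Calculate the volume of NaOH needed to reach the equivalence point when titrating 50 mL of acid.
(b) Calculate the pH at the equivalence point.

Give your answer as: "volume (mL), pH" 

moles acid = 0.23 × 50/1000 = 0.0115 mol; V_base = moles/0.29 × 1000 = 39.7 mL. At equivalence only the conjugate base is present: [A⁻] = 0.0115/0.090 = 1.2827e-01 M. Kb = Kw/Ka = 4.46e-10; [OH⁻] = √(Kb × [A⁻]) = 7.5672e-06; pOH = 5.12; pH = 14 - pOH = 8.88.

V = 39.7 mL, pH = 8.88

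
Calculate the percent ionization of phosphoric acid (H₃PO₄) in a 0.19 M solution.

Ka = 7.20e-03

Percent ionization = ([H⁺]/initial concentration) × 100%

Using Ka equilibrium: x² + Ka×x - Ka×C = 0. Solving: [H⁺] = 3.3561e-02. Percent = (3.3561e-02/0.19) × 100

Percent ionization = 17.7%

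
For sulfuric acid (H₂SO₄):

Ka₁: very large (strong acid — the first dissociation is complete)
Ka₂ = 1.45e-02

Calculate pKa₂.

pKa₂ = -log(Ka₂) = -log(1.45e-02) = 1.84.

pK_{a2} = 1.84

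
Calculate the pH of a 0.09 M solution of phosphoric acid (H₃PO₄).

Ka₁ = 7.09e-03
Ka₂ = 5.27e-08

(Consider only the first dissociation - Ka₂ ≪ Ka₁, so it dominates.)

First dissociation dominates. From Ka₁ = [H⁺][HA⁻]/[H₂A], x² + Ka₁·x − Ka₁·C = 0 with C = 0.09 M and Ka₁ = 7.09e-03. Solving: [H⁺] = (−Ka₁ + √(Ka₁² + 4·Ka₁·C)) / 2 = 2.1963e-02 M. pH = -log(2.1963e-02) = 1.66.

pH = 1.66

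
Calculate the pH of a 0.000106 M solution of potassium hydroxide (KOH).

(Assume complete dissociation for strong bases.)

[OH⁻] = 0.000106 M for strong base. pOH = -log[OH⁻] = 3.97, pH = 14 - pOH

pH = 10.03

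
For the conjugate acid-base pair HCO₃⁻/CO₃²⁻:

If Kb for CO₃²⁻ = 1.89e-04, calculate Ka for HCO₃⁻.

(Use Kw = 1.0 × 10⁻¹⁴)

For a conjugate pair Ka × Kb = Kw, so Ka = Kw/Kb = 1.0 × 10⁻¹⁴ / 1.89e-04 = 5.29e-11.

K_a = 5.29e-11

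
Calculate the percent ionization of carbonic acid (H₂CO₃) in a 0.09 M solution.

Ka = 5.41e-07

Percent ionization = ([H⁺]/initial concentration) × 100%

Using Ka equilibrium: x² + Ka×x - Ka×C = 0. Solving: [H⁺] = 2.2039e-04. Percent = (2.2039e-04/0.09) × 100

Percent ionization = 0.245%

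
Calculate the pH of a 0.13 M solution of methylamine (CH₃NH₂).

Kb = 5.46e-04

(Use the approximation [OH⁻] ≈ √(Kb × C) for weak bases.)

[OH⁻] = √(Kb × C) = √(5.46e-04 × 0.13) = 8.4250e-03. pOH = 2.07, pH = 14 - pOH

pH = 11.93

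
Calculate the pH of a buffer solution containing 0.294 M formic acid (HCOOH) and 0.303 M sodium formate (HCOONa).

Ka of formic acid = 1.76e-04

pKa = -log(1.76e-04) = 3.75. pH = pKa + log([A⁻]/[HA]) = 3.75 + log(0.303/0.294)

pH = 3.77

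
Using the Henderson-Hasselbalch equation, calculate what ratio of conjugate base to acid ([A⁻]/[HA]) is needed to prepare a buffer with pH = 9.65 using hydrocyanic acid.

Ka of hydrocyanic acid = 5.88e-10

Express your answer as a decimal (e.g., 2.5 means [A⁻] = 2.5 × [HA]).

pKa = -log(5.88e-10) = 9.2306. pH = pKa + log([A⁻]/[HA]), so log([A⁻]/[HA]) = pH − pKa = 9.65 − 9.2306 = 0.4194. [A⁻]/[HA] = 10^(0.4194) = 2.63

[A⁻]/[HA] = 2.63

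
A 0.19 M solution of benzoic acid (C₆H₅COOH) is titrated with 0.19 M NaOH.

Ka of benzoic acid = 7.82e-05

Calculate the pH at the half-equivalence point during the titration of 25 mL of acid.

At half-equivalence [HA] = [A⁻], so Henderson-Hasselbalch gives pH = pKa = -log(7.82e-05) = 4.11.

pH = pKa = 4.11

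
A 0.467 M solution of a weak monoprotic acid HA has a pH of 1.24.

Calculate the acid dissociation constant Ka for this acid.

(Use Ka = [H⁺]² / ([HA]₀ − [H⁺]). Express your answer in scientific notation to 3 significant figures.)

[H⁺] = 10^(−pH) = 10^(−1.24) = 5.754e-02 M. For HA ⇌ H⁺ + A⁻, Ka = [H⁺][A⁻]/[HA] = [H⁺]² / ([HA]₀ − [H⁺]) = (5.754e-02)² / (0.467 − 5.754e-02) = 8.09e-03.

K_a = 8.09e-03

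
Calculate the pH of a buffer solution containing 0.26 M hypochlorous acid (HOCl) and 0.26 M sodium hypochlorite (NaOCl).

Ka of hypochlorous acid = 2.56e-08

pKa = -log(2.56e-08) = 7.59. pH = pKa + log([A⁻]/[HA]) = 7.59 + log(0.26/0.26)

pH = 7.59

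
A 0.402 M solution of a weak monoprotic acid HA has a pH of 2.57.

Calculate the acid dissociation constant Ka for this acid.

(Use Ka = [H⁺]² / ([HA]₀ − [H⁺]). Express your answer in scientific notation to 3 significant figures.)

[H⁺] = 10^(−pH) = 10^(−2.57) = 2.692e-03 M. For HA ⇌ H⁺ + A⁻, Ka = [H⁺][A⁻]/[HA] = [H⁺]² / ([HA]₀ − [H⁺]) = (2.692e-03)² / (0.402 − 2.692e-03) = 1.81e-05.

K_a = 1.81e-05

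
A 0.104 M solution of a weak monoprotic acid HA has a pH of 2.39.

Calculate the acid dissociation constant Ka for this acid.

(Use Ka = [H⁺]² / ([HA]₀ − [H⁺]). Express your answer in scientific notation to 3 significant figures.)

[H⁺] = 10^(−pH) = 10^(−2.39) = 4.074e-03 M. For HA ⇌ H⁺ + A⁻, Ka = [H⁺][A⁻]/[HA] = [H⁺]² / ([HA]₀ − [H⁺]) = (4.074e-03)² / (0.104 − 4.074e-03) = 1.66e-04.

K_a = 1.66e-04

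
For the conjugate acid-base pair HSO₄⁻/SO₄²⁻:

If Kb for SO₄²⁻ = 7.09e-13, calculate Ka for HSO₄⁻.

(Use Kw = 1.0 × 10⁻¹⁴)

For a conjugate pair Ka × Kb = Kw, so Ka = Kw/Kb = 1.0 × 10⁻¹⁴ / 7.09e-13 = 1.41e-02.

K_a = 1.41e-02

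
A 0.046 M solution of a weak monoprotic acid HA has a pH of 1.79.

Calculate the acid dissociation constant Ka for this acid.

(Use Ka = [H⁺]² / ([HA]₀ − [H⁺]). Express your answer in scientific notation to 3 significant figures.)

[H⁺] = 10^(−pH) = 10^(−1.79) = 1.622e-02 M. For HA ⇌ H⁺ + A⁻, Ka = [H⁺][A⁻]/[HA] = [H⁺]² / ([HA]₀ − [H⁺]) = (1.622e-02)² / (0.046 − 1.622e-02) = 8.83e-03.

K_a = 8.83e-03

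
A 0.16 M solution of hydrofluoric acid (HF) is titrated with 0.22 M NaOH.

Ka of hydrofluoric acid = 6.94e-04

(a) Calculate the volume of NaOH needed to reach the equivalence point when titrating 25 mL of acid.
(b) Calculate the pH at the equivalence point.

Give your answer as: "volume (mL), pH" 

moles acid = 0.16 × 25/1000 = 0.004 mol; V_base = moles/0.22 × 1000 = 18.2 mL. At equivalence only the conjugate base is present: [A⁻] = 0.004/0.043 = 9.2632e-02 M. Kb = Kw/Ka = 1.44e-11; [OH⁻] = √(Kb × [A⁻]) = 1.1553e-06; pOH = 5.94; pH = 14 - pOH = 8.06.

V = 18.2 mL, pH = 8.06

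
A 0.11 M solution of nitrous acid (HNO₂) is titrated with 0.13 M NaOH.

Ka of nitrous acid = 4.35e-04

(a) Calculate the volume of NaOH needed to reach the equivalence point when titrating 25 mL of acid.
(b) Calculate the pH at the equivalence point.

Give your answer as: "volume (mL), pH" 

moles acid = 0.11 × 25/1000 = 0.00275 mol; V_base = moles/0.13 × 1000 = 21.2 mL. At equivalence only the conjugate base is present: [A⁻] = 0.00275/0.046 = 5.9583e-02 M. Kb = Kw/Ka = 2.30e-11; [OH⁻] = √(Kb × [A⁻]) = 1.1704e-06; pOH = 5.93; pH = 14 - pOH = 8.07.

V = 21.2 mL, pH = 8.07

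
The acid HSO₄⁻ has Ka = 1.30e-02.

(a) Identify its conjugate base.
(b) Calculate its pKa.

(a) The conjugate base is formed by removing one H⁺ from HSO₄⁻, giving SO₄²⁻. (b) pKa = -log(Ka) = -log(1.30e-02) = 1.89.

Conjugate base: SO₄²⁻; pK_a = 1.89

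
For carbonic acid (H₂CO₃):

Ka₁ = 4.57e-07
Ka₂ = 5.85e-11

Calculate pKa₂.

pKa₂ = -log(Ka₂) = -log(5.85e-11) = 10.23.

pK_{a2} = 10.23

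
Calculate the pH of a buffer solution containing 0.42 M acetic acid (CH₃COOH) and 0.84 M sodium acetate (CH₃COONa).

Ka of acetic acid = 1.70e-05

pKa = -log(1.70e-05) = 4.77. pH = pKa + log([A⁻]/[HA]) = 4.77 + log(0.84/0.42)

pH = 5.07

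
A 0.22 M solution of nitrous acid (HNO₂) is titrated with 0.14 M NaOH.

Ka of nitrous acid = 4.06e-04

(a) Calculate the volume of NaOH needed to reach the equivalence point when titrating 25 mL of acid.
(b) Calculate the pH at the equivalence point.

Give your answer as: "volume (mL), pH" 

moles acid = 0.22 × 25/1000 = 0.0055 mol; V_base = moles/0.14 × 1000 = 39.3 mL. At equivalence only the conjugate base is present: [A⁻] = 0.0055/0.064 = 8.5556e-02 M. Kb = Kw/Ka = 2.46e-11; [OH⁻] = √(Kb × [A⁻]) = 1.4516e-06; pOH = 5.84; pH = 14 - pOH = 8.16.

V = 39.3 mL, pH = 8.16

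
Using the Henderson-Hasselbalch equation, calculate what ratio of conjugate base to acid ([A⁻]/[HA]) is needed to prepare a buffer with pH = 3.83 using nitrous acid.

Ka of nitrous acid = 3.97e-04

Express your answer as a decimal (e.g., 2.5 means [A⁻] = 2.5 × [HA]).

pKa = -log(3.97e-04) = 3.4012. pH = pKa + log([A⁻]/[HA]), so log([A⁻]/[HA]) = pH − pKa = 3.83 − 3.4012 = 0.4288. [A⁻]/[HA] = 10^(0.4288) = 2.68

[A⁻]/[HA] = 2.68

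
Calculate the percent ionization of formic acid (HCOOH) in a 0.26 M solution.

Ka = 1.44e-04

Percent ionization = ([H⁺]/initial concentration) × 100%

Using Ka equilibrium: x² + Ka×x - Ka×C = 0. Solving: [H⁺] = 6.0472e-03. Percent = (6.0472e-03/0.26) × 100

Percent ionization = 2.33%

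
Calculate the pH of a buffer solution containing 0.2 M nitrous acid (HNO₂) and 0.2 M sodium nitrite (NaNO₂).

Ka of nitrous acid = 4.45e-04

pKa = -log(4.45e-04) = 3.35. pH = pKa + log([A⁻]/[HA]) = 3.35 + log(0.2/0.2)

pH = 3.35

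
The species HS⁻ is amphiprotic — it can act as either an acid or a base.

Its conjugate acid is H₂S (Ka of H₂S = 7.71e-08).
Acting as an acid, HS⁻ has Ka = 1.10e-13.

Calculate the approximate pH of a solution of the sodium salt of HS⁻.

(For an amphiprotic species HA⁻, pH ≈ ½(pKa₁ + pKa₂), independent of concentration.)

pKa₁ = -log(7.71e-08) = 7.11; pKa₂ = -log(1.10e-13) = 12.96. For an amphiprotic species, pH ≈ ½(pKa₁ + pKa₂) = ½(7.11 + 12.96) = 10.04.

pH = 10.04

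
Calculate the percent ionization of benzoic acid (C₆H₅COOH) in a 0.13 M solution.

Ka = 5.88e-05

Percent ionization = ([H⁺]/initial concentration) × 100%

Using Ka equilibrium: x² + Ka×x - Ka×C = 0. Solving: [H⁺] = 2.7355e-03. Percent = (2.7355e-03/0.13) × 100

Percent ionization = 2.1%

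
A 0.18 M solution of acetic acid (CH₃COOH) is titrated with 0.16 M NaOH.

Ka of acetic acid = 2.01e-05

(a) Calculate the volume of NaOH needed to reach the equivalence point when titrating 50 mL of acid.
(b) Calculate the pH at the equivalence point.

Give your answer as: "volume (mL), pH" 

moles acid = 0.18 × 50/1000 = 0.009 mol; V_base = moles/0.16 × 1000 = 56.2 mL. At equivalence only the conjugate base is present: [A⁻] = 0.009/0.106 = 8.4706e-02 M. Kb = Kw/Ka = 4.98e-10; [OH⁻] = √(Kb × [A⁻]) = 6.4917e-06; pOH = 5.19; pH = 14 - pOH = 8.81.

V = 56.2 mL, pH = 8.81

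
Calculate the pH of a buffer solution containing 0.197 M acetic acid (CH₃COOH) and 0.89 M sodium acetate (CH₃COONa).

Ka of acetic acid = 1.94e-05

pKa = -log(1.94e-05) = 4.71. pH = pKa + log([A⁻]/[HA]) = 4.71 + log(0.89/0.197)

pH = 5.37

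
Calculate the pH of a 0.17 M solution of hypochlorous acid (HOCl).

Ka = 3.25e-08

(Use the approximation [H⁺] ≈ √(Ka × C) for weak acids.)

[H⁺] = √(Ka × C) = √(3.25e-08 × 0.17) = 7.4330e-05. pH = -log(7.4330e-05)

pH = 4.13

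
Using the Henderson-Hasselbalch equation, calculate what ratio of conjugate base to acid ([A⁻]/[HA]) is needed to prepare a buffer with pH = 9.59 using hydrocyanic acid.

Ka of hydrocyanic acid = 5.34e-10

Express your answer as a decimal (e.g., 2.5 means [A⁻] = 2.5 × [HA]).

pKa = -log(5.34e-10) = 9.2725. pH = pKa + log([A⁻]/[HA]), so log([A⁻]/[HA]) = pH − pKa = 9.59 − 9.2725 = 0.3175. [A⁻]/[HA] = 10^(0.3175) = 2.08

[A⁻]/[HA] = 2.08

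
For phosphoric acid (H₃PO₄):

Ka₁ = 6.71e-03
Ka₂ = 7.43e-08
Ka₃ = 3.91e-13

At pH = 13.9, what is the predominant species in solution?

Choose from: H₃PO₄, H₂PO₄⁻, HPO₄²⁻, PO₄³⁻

pKa₁ = 2.17, pKa₂ = 7.13, pKa₃ = 12.41. For a polyprotic acid the predominant species crosses at each pKa: below pKa_n the protonated form dominates, above it the deprotonated form does. At pH = 13.9, the predominant species is PO₄³⁻.

PO₄³⁻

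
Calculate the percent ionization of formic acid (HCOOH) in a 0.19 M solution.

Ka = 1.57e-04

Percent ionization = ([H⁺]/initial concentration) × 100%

Using Ka equilibrium: x² + Ka×x - Ka×C = 0. Solving: [H⁺] = 5.3837e-03. Percent = (5.3837e-03/0.19) × 100

Percent ionization = 2.83%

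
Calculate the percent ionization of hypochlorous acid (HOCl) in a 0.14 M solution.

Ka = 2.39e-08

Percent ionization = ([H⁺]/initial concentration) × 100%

Using Ka equilibrium: x² + Ka×x - Ka×C = 0. Solving: [H⁺] = 5.7833e-05. Percent = (5.7833e-05/0.14) × 100

Percent ionization = 0.0413%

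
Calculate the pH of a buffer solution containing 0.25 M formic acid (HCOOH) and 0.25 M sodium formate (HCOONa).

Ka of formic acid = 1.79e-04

pKa = -log(1.79e-04) = 3.75. pH = pKa + log([A⁻]/[HA]) = 3.75 + log(0.25/0.25)

pH = 3.75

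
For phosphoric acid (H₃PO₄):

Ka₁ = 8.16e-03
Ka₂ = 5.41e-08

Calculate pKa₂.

pKa₂ = -log(Ka₂) = -log(5.41e-08) = 7.27.

pK_{a2} = 7.27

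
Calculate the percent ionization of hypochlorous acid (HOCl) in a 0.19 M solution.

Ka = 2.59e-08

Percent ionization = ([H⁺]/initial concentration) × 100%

Using Ka equilibrium: x² + Ka×x - Ka×C = 0. Solving: [H⁺] = 7.0137e-05. Percent = (7.0137e-05/0.19) × 100

Percent ionization = 0.0369%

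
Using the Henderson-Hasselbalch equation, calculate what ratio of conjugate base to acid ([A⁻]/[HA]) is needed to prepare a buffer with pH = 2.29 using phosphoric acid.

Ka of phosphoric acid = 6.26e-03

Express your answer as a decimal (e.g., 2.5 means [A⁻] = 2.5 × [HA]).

pKa = -log(6.26e-03) = 2.2034. pH = pKa + log([A⁻]/[HA]), so log([A⁻]/[HA]) = pH − pKa = 2.29 − 2.2034 = 0.0866. [A⁻]/[HA] = 10^(0.0866) = 1.22

[A⁻]/[HA] = 1.22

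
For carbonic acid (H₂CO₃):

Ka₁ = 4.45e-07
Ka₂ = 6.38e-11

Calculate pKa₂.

pKa₂ = -log(Ka₂) = -log(6.38e-11) = 10.20.

pK_{a2} = 10.20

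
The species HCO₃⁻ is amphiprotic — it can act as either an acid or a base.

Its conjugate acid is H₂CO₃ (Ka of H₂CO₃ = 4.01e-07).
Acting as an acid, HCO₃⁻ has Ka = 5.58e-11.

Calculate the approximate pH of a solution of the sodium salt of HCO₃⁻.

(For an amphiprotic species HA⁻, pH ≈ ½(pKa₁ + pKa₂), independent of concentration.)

pKa₁ = -log(4.01e-07) = 6.40; pKa₂ = -log(5.58e-11) = 10.25. For an amphiprotic species, pH ≈ ½(pKa₁ + pKa₂) = ½(6.40 + 10.25) = 8.33.

pH = 8.33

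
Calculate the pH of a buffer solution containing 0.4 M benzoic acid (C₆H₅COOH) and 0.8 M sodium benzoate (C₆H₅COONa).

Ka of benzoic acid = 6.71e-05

pKa = -log(6.71e-05) = 4.17. pH = pKa + log([A⁻]/[HA]) = 4.17 + log(0.8/0.4)

pH = 4.47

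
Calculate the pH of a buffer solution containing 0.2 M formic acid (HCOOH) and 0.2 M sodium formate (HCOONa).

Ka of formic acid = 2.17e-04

pKa = -log(2.17e-04) = 3.66. pH = pKa + log([A⁻]/[HA]) = 3.66 + log(0.2/0.2)

pH = 3.66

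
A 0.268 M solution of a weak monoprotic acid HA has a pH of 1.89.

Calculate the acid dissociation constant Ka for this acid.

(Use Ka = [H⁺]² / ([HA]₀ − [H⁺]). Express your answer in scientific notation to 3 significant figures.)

[H⁺] = 10^(−pH) = 10^(−1.89) = 1.288e-02 M. For HA ⇌ H⁺ + A⁻, Ka = [H⁺][A⁻]/[HA] = [H⁺]² / ([HA]₀ − [H⁺]) = (1.288e-02)² / (0.268 − 1.288e-02) = 6.51e-04.

K_a = 6.51e-04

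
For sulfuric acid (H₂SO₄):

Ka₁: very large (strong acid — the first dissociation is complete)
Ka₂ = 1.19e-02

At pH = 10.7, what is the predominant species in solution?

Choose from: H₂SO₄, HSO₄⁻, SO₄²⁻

The first dissociation is complete, so H₂SO₄ itself is never the predominant species in water; pKa₂ = -log(1.19e-02) = 1.92. For a polyprotic acid the predominant species crosses at each pKa: below pKa_n the protonated form dominates, above it the deprotonated form does. At pH = 10.7, the predominant species is SO₄²⁻.

SO₄²⁻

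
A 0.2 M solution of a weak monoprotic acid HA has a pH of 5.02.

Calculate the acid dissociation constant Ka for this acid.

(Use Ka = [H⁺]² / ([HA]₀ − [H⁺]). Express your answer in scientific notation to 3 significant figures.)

[H⁺] = 10^(−pH) = 10^(−5.02) = 9.550e-06 M. For HA ⇌ H⁺ + A⁻, Ka = [H⁺][A⁻]/[HA] = [H⁺]² / ([HA]₀ − [H⁺]) = (9.550e-06)² / (0.2 − 9.550e-06) = 4.56e-10.

K_a = 4.56e-10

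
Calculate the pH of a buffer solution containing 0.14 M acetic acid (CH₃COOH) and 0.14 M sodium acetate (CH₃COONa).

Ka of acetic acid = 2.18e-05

pKa = -log(2.18e-05) = 4.66. pH = pKa + log([A⁻]/[HA]) = 4.66 + log(0.14/0.14)

pH = 4.66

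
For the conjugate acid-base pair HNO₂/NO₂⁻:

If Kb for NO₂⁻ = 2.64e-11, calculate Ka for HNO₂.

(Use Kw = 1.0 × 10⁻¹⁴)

For a conjugate pair Ka × Kb = Kw, so Ka = Kw/Kb = 1.0 × 10⁻¹⁴ / 2.64e-11 = 3.79e-04.

K_a = 3.79e-04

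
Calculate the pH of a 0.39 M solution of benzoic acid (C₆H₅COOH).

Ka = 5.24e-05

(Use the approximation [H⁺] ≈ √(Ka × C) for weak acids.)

[H⁺] = √(Ka × C) = √(5.24e-05 × 0.39) = 4.5206e-03. pH = -log(4.5206e-03)

pH = 2.34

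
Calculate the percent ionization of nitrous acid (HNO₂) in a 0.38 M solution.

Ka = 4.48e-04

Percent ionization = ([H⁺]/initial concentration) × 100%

Using Ka equilibrium: x² + Ka×x - Ka×C = 0. Solving: [H⁺] = 1.2826e-02. Percent = (1.2826e-02/0.38) × 100

Percent ionization = 3.38%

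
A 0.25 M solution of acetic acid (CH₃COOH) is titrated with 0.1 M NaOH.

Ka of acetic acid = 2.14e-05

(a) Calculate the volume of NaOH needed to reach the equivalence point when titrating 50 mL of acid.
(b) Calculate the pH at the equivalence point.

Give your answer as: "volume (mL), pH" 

moles acid = 0.25 × 50/1000 = 0.0125 mol; V_base = moles/0.1 × 1000 = 125.0 mL. At equivalence only the conjugate base is present: [A⁻] = 0.0125/0.175 = 7.1429e-02 M. Kb = Kw/Ka = 4.67e-10; [OH⁻] = √(Kb × [A⁻]) = 5.7774e-06; pOH = 5.24; pH = 14 - pOH = 8.76.

V = 125.0 mL, pH = 8.76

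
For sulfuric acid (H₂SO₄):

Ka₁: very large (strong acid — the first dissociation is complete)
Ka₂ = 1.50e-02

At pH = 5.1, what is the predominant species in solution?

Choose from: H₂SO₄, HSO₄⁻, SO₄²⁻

The first dissociation is complete, so H₂SO₄ itself is never the predominant species in water; pKa₂ = -log(1.50e-02) = 1.82. For a polyprotic acid the predominant species crosses at each pKa: below pKa_n the protonated form dominates, above it the deprotonated form does. At pH = 5.1, the predominant species is SO₄²⁻.

SO₄²⁻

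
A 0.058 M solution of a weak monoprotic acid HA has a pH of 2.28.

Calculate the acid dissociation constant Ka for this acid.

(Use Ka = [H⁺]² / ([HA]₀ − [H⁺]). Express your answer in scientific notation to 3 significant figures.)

[H⁺] = 10^(−pH) = 10^(−2.28) = 5.248e-03 M. For HA ⇌ H⁺ + A⁻, Ka = [H⁺][A⁻]/[HA] = [H⁺]² / ([HA]₀ − [H⁺]) = (5.248e-03)² / (0.058 − 5.248e-03) = 5.22e-04.

K_a = 5.22e-04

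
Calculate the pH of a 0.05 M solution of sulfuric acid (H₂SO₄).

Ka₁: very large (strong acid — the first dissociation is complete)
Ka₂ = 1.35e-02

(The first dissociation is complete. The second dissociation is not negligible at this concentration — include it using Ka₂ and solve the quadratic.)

First dissociation is complete: [H⁺]₀ = [HSO₄⁻]₀ = C = 0.05 M. Second dissociation HSO₄⁻ ⇌ H⁺ + SO₄²⁻: let x = [SO₄²⁻]. Ka₂ = (C + x)·x / (C − x) = 1.35e-02 → x² + (C + Ka₂)·x − Ka₂·C = 0 → x² + 0.06350·x − 6.750e-04 = 0. x = (−0.06350 + √(0.06350² + 4 × 6.750e-04)) / 2 = 9.2751e-03 M. [H⁺] = C + x = 0.05 + 9.2751e-03 = 5.9275e-02 M. pH = -log(5.9275e-02) = 1.23.

pH = 1.23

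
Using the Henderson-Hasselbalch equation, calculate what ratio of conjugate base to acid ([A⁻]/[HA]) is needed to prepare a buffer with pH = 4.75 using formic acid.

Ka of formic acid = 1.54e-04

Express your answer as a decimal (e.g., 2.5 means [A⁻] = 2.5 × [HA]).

pKa = -log(1.54e-04) = 3.8125. pH = pKa + log([A⁻]/[HA]), so log([A⁻]/[HA]) = pH − pKa = 4.75 − 3.8125 = 0.9375. [A⁻]/[HA] = 10^(0.9375) = 8.66

[A⁻]/[HA] = 8.66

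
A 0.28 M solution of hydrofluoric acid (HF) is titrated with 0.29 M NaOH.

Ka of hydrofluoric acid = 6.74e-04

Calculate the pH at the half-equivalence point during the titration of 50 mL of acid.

At half-equivalence [HA] = [A⁻], so Henderson-Hasselbalch gives pH = pKa = -log(6.74e-04) = 3.17.

pH = pKa = 3.17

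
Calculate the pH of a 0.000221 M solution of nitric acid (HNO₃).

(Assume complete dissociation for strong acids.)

[H⁺] = 0.000221 M for strong acid. pH = -log[H⁺] = -log(0.000221)

pH = 3.66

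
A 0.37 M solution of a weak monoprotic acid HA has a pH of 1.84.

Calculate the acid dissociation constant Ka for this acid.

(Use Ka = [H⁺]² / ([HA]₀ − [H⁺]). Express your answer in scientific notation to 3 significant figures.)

[H⁺] = 10^(−pH) = 10^(−1.84) = 1.445e-02 M. For HA ⇌ H⁺ + A⁻, Ka = [H⁺][A⁻]/[HA] = [H⁺]² / ([HA]₀ − [H⁺]) = (1.445e-02)² / (0.37 − 1.445e-02) = 5.88e-04.

K_a = 5.88e-04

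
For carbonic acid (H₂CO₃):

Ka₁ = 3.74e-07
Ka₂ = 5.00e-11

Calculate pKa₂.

pKa₂ = -log(Ka₂) = -log(5.00e-11) = 10.30.

pK_{a2} = 10.30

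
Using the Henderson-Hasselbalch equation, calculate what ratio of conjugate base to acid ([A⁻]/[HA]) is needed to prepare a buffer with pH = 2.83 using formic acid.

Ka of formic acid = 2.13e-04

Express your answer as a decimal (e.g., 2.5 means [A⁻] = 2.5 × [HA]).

pKa = -log(2.13e-04) = 3.6716. pH = pKa + log([A⁻]/[HA]), so log([A⁻]/[HA]) = pH − pKa = 2.83 − 3.6716 = -0.8416. [A⁻]/[HA] = 10^(-0.8416) = 0.144

[A⁻]/[HA] = 0.144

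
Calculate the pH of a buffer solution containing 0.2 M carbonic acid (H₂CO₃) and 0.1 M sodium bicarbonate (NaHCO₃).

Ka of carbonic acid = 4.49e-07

pKa = -log(4.49e-07) = 6.35. pH = pKa + log([A⁻]/[HA]) = 6.35 + log(0.1/0.2)

pH = 6.05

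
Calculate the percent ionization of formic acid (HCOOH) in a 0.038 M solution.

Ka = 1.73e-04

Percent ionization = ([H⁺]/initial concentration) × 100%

Using Ka equilibrium: x² + Ka×x - Ka×C = 0. Solving: [H⁺] = 2.4789e-03. Percent = (2.4789e-03/0.038) × 100

Percent ionization = 6.52%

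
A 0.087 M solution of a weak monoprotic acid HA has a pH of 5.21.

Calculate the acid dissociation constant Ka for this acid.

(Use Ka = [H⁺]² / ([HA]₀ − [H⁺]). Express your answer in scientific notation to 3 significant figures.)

[H⁺] = 10^(−pH) = 10^(−5.21) = 6.166e-06 M. For HA ⇌ H⁺ + A⁻, Ka = [H⁺][A⁻]/[HA] = [H⁺]² / ([HA]₀ − [H⁺]) = (6.166e-06)² / (0.087 − 6.166e-06) = 4.37e-10.

K_a = 4.37e-10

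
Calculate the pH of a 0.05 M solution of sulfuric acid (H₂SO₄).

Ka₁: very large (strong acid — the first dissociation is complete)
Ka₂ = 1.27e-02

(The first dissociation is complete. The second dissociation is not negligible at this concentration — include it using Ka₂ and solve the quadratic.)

First dissociation is complete: [H⁺]₀ = [HSO₄⁻]₀ = C = 0.05 M. Second dissociation HSO₄⁻ ⇌ H⁺ + SO₄²⁻: let x = [SO₄²⁻]. Ka₂ = (C + x)·x / (C − x) = 1.27e-02 → x² + (C + Ka₂)·x − Ka₂·C = 0 → x² + 0.06270·x − 6.350e-04 = 0. x = (−0.06270 + √(0.06270² + 4 × 6.350e-04)) / 2 = 8.8722e-03 M. [H⁺] = C + x = 0.05 + 8.8722e-03 = 5.8872e-02 M. pH = -log(5.8872e-02) = 1.23.

pH = 1.23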